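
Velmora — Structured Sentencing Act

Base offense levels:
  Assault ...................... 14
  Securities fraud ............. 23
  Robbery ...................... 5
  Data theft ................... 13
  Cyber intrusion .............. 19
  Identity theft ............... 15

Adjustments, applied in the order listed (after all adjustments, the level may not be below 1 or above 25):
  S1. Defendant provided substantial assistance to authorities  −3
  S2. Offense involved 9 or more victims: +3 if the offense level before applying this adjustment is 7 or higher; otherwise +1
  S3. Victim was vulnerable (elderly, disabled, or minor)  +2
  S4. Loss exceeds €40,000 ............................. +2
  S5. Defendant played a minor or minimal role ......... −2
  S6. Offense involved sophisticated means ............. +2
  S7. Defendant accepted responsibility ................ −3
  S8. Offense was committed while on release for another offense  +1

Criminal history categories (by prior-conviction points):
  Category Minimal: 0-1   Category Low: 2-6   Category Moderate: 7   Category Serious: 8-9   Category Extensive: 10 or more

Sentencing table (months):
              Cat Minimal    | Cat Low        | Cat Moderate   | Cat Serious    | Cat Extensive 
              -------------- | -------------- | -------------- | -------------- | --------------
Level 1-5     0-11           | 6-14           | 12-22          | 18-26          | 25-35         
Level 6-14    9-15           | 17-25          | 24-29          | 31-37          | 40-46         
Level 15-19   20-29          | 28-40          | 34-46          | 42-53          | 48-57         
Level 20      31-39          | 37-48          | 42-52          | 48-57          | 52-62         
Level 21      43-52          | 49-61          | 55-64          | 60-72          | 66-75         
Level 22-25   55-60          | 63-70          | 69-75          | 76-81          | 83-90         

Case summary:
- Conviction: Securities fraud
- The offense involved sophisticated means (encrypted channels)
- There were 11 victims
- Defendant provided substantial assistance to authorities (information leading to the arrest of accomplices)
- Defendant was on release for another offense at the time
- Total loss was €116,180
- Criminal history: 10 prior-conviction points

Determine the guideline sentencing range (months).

83-90 months

Base offense level for securities fraud: 23.
S1 applies: 23 − 3 = 20.
S2 applies (level before this adjustment is 20 ≥ 7, so +3): 20 + 3 = 23.
S3 does not apply.
S4 applies: 23 + 2 = 25.
S6 applies: 25 + 2 = 27.
S8 applies: 27 + 1 = 28.
Level 28 exceeds the maximum of 25; capped at 25.
Final offense level: 25.
Criminal history: 10 prior points → Category Extensive (10+).
Level 25 falls in the 22-25 band.
Grid: Level 22-25 × Category Extensive = 83-90 months.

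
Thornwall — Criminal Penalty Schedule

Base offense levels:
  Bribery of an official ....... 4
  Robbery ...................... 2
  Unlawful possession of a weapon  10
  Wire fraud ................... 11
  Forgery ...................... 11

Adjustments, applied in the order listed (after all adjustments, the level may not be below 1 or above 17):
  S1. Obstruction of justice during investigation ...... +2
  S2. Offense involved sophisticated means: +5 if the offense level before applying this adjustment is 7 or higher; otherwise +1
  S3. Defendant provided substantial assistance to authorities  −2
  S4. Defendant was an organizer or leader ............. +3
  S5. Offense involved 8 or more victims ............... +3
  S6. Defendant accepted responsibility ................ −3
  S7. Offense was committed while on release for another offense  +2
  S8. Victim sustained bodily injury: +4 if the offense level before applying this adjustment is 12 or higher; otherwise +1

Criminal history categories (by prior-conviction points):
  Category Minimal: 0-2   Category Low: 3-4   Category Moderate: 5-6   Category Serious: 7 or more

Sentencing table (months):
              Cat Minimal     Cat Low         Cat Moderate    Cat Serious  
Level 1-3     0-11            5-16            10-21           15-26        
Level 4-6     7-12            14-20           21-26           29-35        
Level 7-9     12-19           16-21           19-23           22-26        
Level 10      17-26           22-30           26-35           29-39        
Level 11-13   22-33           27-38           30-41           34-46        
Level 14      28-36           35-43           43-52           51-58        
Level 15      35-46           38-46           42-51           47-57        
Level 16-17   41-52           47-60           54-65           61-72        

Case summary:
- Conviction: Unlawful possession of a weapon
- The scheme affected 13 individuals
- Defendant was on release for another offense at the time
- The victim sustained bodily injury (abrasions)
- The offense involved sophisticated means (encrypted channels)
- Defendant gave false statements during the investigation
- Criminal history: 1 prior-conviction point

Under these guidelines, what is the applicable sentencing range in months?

41-52 months

Base offense level for unlawful possession of a weapon: 10.
S1 applies: 10 + 2 = 12.
S2 applies (level before this adjustment is 12 ≥ 7, so +5): 12 + 5 = 17.
S5 applies: 17 + 3 = 20.
S6 does not apply.
S7 applies: 20 + 2 = 22.
S8 applies (level before this adjustment is 22 ≥ 12, so +4): 22 + 4 = 26.
Level 26 exceeds the maximum of 17; capped at 17.
Final offense level: 17.
Criminal history: 1 prior point → Category Minimal (0-2).
Level 17 falls in the 16-17 band.
Grid: Level 16-17 × Category Minimal = 41-52 months.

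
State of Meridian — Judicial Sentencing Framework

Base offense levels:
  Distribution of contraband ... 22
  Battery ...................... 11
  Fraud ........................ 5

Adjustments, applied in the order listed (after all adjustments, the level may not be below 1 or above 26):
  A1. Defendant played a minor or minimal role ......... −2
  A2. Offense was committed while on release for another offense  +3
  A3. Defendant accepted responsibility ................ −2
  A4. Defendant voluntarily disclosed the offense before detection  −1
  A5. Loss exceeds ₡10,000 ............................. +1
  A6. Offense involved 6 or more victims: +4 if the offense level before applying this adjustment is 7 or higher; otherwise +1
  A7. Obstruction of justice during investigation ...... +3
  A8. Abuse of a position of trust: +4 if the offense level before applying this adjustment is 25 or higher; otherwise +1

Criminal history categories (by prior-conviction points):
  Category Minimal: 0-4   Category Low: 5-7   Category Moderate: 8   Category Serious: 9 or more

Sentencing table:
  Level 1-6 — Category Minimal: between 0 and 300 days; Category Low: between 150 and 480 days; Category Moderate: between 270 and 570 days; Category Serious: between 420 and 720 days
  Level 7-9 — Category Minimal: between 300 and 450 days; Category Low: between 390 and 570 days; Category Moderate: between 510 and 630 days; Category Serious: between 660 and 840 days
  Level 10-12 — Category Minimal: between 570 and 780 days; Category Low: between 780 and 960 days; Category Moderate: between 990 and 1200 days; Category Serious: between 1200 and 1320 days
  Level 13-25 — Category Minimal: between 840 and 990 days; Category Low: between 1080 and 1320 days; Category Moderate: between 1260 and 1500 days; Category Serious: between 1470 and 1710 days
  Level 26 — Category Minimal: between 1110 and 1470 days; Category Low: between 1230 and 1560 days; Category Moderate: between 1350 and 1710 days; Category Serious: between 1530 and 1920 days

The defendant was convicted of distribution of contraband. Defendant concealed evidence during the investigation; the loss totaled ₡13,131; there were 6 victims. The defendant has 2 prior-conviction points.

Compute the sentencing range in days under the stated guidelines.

Base offense level for distribution of contraband: 22.
A2 does not apply.
A4 does not apply.
A5 applies: 22 + 1 = 23.
A6 applies (level before this adjustment is 23 ≥ 7, so +4): 23 + 4 = 27.
A7 applies: 27 + 3 = 30.
A8 does not apply.
Level 30 exceeds the maximum of 26; capped at 26.
Final offense level: 26.
Criminal history: 2 prior points → Category Minimal (0-4).
Level 26 falls in the 26 band.
Grid: Level 26 × Category Minimal = 1110-1470 days.

1110-1470 days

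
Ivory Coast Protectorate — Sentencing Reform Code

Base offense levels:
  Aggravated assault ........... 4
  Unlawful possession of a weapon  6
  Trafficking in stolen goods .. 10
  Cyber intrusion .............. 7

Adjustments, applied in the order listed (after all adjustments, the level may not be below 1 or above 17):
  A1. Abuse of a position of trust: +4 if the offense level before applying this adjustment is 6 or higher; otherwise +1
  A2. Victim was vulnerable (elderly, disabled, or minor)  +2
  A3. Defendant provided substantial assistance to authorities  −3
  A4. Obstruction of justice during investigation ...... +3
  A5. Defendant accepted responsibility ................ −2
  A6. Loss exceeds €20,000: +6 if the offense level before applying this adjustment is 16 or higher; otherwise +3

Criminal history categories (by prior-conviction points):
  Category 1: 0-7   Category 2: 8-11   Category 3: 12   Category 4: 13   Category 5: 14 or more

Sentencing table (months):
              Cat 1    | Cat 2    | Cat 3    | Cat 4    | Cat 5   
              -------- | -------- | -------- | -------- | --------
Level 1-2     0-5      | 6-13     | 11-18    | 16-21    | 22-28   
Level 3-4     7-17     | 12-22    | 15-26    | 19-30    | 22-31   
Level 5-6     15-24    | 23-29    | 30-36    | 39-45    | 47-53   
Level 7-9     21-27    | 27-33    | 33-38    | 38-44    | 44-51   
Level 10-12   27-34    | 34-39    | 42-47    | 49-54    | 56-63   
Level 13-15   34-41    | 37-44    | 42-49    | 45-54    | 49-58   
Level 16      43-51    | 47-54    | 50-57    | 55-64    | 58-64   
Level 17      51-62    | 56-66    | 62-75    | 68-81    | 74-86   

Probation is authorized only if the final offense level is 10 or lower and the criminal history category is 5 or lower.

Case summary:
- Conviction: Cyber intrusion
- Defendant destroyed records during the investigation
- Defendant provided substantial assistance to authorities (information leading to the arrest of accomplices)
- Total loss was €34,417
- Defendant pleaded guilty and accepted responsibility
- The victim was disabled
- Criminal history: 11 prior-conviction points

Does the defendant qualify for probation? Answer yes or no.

Yes

Base offense level for cyber intrusion: 7.
A2 applies: 7 + 2 = 9.
A3 applies: 9 − 3 = 6.
A4 applies: 6 + 3 = 9.
A5 applies: 9 − 2 = 7.
A6 applies (level before this adjustment is 7 < 16, so +3): 7 + 3 = 10.
Final offense level: 10.
Criminal history: 11 prior points → Category 2 (8-11).
Level 10 falls in the 10-12 band.
Grid: Level 10-12 × Category 2 = 34-39 months.
Probation check: level 10 ≤ 10 and category 2 ≤ 5 → eligible.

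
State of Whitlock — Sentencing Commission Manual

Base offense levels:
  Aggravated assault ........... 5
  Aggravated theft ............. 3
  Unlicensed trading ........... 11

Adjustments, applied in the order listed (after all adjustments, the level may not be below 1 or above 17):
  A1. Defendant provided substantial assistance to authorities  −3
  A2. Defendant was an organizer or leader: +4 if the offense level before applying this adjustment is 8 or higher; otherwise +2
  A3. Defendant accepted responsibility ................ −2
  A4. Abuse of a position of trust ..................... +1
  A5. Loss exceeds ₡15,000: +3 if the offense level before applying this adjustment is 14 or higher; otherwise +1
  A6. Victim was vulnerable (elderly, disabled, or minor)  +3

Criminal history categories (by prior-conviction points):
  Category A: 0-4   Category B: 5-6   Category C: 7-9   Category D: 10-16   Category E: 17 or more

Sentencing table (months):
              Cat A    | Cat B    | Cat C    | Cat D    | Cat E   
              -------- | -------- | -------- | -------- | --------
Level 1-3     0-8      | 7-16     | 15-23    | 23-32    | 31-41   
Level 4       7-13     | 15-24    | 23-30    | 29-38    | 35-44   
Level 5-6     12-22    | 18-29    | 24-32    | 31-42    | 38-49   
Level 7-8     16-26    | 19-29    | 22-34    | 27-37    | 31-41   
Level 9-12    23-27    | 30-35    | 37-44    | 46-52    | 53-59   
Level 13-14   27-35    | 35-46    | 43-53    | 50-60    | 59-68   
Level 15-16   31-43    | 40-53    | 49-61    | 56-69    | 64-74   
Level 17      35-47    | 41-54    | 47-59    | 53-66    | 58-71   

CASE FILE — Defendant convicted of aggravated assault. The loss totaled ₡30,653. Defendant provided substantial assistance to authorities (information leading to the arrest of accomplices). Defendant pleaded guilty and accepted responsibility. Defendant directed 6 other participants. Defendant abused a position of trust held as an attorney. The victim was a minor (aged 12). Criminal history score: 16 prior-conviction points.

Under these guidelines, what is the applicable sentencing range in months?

27-37 months

Base offense level for aggravated assault: 5.
A1 applies: 5 − 3 = 2.
A2 applies (level before this adjustment is 2 < 8, so +2): 2 + 2 = 4.
A3 applies: 4 − 2 = 2.
A4 applies: 2 + 1 = 3.
A5 applies (level before this adjustment is 3 < 14, so +1): 3 + 1 = 4.
A6 applies: 4 + 3 = 7.
Final offense level: 7.
Criminal history: 16 prior points → Category D (10-16).
Level 7 falls in the 7-8 band.
Grid: Level 7-8 × Category D = 27-37 months.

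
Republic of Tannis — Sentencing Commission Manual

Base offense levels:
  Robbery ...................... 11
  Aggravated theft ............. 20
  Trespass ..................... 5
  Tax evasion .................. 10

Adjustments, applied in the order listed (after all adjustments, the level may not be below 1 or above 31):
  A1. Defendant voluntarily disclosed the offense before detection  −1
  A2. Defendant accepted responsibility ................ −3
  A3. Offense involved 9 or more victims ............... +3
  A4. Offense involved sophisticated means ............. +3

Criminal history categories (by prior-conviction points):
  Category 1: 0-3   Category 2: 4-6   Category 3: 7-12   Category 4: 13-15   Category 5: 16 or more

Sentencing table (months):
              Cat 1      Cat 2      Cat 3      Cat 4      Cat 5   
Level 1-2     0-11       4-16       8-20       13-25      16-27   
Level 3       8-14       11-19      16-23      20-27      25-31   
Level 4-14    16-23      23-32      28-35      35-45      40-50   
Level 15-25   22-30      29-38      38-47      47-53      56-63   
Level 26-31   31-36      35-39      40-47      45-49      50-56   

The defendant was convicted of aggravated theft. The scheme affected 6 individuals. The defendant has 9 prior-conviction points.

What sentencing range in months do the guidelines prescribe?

38-47 months

Base offense level for aggravated theft: 20.
Final offense level: 20.
Criminal history: 9 prior points → Category 3 (7-12).
Level 20 falls in the 15-25 band.
Grid: Level 15-25 × Category 3 = 38-47 months.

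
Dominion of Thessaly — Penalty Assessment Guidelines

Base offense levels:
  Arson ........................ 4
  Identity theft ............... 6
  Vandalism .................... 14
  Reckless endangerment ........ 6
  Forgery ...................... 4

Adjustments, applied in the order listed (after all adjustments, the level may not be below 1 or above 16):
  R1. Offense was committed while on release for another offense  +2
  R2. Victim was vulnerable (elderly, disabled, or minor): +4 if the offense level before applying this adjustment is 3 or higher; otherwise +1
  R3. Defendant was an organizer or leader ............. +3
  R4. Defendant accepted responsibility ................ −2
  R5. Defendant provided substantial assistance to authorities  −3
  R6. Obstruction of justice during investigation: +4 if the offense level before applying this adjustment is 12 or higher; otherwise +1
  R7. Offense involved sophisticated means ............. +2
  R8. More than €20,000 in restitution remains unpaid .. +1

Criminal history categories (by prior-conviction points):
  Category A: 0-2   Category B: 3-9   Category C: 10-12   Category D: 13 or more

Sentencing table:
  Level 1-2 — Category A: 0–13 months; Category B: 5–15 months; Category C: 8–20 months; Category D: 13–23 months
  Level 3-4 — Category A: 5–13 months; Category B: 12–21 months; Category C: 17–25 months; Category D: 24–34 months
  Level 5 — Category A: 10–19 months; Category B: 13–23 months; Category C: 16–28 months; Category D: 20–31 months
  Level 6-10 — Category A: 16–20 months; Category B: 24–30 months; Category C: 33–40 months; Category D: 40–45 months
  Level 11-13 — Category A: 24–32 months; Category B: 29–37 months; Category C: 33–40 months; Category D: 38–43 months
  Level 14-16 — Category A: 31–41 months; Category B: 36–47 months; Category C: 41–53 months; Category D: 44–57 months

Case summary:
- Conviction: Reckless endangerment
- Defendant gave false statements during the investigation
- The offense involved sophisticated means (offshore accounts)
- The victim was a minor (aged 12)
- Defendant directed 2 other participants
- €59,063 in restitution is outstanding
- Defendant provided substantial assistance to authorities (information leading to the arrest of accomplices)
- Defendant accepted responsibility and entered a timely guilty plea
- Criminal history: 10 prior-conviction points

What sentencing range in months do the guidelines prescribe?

33-40 months

Base offense level for reckless endangerment: 6.
R2 applies (level before this adjustment is 6 ≥ 3, so +4): 6 + 4 = 10.
R3 applies: 10 + 3 = 13.
R4 applies: 13 − 2 = 11.
R5 applies: 11 − 3 = 8.
R6 applies (level before this adjustment is 8 < 12, so +1): 8 + 1 = 9.
R7 applies: 9 + 2 = 11.
R8 applies: 11 + 1 = 12.
Final offense level: 12.
Criminal history: 10 prior points → Category C (10-12).
Level 12 falls in the 11-13 band.
Grid: Level 11-13 × Category C = 33-40 months.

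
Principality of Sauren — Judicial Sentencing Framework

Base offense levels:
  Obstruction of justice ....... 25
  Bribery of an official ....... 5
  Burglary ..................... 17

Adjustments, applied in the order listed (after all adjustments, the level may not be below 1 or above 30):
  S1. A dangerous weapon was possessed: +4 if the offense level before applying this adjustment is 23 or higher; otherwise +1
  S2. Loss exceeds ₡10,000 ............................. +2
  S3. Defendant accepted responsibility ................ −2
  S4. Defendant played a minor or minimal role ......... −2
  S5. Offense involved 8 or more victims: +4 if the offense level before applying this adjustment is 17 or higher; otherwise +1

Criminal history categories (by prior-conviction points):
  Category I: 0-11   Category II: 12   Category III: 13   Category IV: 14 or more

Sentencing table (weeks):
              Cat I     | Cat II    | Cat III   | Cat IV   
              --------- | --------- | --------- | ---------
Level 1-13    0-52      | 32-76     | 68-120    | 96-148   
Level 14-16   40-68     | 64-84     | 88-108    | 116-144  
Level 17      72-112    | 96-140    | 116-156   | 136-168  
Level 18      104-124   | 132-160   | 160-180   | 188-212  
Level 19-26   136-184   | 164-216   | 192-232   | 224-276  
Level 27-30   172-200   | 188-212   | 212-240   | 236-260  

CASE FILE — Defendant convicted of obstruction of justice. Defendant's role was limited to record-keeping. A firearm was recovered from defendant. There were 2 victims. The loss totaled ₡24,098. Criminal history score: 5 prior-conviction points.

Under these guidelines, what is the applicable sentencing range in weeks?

Base offense level for obstruction of justice: 25.
S1 applies (level before this adjustment is 25 ≥ 23, so +4): 25 + 4 = 29.
S2 applies: 29 + 2 = 31.
S3 does not apply.
S4 applies: 31 − 2 = 29.
Final offense level: 29.
Criminal history: 5 prior points → Category I (0-11).
Level 29 falls in the 27-30 band.
Grid: Level 27-30 × Category I = 172-200 weeks.

172-200 weeks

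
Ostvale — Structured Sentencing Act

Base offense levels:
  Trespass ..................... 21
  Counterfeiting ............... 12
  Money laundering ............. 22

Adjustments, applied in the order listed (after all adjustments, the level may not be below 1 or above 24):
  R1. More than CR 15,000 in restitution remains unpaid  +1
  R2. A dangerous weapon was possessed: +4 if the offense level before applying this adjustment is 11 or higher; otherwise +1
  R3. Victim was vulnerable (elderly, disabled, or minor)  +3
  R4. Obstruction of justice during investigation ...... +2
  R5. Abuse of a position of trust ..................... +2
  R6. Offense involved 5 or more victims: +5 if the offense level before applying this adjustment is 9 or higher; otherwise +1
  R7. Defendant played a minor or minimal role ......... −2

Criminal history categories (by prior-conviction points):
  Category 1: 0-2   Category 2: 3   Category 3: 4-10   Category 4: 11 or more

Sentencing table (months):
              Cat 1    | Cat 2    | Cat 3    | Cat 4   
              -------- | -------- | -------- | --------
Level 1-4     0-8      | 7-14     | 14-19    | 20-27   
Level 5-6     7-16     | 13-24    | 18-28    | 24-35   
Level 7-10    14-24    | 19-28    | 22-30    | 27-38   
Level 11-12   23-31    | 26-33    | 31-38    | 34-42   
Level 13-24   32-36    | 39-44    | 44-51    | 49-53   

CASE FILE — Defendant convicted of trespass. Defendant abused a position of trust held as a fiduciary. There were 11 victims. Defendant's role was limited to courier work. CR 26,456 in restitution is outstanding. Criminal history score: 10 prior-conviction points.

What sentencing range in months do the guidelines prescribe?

44-51 months

Base offense level for trespass: 21.
R1 applies: 21 + 1 = 22.
R5 applies: 22 + 2 = 24.
R6 applies (level before this adjustment is 24 ≥ 9, so +5): 24 + 5 = 29.
R7 applies: 29 − 2 = 27.
Level 27 exceeds the maximum of 24; capped at 24.
Final offense level: 24.
Criminal history: 10 prior points → Category 3 (4-10).
Level 24 falls in the 13-24 band.
Grid: Level 13-24 × Category 3 = 44-51 months.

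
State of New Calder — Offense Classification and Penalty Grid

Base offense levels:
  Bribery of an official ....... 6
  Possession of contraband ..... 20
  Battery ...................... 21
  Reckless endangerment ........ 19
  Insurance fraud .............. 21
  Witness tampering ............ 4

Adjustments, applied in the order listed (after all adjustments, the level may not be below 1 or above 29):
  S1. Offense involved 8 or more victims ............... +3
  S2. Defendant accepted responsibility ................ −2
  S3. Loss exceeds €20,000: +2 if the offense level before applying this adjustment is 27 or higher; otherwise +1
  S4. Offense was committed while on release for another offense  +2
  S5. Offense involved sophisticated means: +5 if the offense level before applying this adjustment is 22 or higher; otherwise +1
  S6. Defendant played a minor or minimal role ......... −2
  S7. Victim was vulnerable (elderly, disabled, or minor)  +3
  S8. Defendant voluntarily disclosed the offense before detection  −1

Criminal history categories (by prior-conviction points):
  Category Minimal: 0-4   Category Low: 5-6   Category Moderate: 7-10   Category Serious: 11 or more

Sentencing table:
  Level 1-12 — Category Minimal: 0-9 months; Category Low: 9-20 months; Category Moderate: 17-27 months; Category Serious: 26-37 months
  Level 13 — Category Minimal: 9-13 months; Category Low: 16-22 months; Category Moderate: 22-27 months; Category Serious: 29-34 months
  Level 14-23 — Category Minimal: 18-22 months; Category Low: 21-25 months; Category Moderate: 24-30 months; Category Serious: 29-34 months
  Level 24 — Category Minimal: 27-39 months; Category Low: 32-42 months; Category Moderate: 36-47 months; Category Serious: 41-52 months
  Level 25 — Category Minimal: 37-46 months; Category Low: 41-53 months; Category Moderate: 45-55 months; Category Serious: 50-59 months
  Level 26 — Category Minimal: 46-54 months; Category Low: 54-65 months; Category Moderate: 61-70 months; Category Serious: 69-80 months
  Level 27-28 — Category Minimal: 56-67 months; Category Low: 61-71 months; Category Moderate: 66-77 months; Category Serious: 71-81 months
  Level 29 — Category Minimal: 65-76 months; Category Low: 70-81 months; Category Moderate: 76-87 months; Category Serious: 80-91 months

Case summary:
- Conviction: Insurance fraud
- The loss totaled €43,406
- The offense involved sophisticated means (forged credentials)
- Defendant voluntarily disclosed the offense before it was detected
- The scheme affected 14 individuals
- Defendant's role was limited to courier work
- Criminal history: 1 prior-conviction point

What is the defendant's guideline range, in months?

56-67 months

Base offense level for insurance fraud: 21.
S1 applies: 21 + 3 = 24.
S3 applies (level before this adjustment is 24 < 27, so +1): 24 + 1 = 25.
S5 applies (level before this adjustment is 25 ≥ 22, so +5): 25 + 5 = 30.
S6 applies: 30 − 2 = 28.
S7 does not apply.
S8 applies: 28 − 1 = 27.
Final offense level: 27.
Criminal history: 1 prior point → Category Minimal (0-4).
Level 27 falls in the 27-28 band.
Grid: Level 27-28 × Category Minimal = 56-67 months.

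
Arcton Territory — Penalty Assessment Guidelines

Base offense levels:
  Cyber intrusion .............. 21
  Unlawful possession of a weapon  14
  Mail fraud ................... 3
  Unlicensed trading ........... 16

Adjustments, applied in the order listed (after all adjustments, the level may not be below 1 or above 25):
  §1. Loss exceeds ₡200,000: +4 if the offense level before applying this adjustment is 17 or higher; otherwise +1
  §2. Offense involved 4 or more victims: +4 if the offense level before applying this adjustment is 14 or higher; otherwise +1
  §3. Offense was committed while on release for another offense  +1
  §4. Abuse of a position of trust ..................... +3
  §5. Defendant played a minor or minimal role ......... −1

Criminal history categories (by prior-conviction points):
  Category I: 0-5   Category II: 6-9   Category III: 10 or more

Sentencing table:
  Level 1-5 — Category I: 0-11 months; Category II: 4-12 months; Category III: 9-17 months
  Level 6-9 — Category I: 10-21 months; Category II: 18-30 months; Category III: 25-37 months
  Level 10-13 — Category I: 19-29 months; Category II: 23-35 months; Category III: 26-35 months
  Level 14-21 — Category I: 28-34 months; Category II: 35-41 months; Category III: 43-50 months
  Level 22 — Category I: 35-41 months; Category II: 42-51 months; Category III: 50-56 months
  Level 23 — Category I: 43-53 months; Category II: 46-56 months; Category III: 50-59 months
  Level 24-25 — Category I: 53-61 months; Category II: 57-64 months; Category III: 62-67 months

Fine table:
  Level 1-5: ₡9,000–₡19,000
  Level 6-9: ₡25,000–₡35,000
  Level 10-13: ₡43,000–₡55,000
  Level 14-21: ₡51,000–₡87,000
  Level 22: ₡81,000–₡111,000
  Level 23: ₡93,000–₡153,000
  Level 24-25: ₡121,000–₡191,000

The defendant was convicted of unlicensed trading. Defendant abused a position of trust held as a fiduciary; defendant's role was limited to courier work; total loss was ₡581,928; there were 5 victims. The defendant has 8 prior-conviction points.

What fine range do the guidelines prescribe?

Base offense level for unlicensed trading: 16.
§1 applies (level before this adjustment is 16 < 17, so +1): 16 + 1 = 17.
§2 applies (level before this adjustment is 17 ≥ 14, so +4): 17 + 4 = 21.
§4 applies: 21 + 3 = 24.
§5 applies: 24 − 1 = 23.
Final offense level: 23.
Level 23 falls in the 23 band.
Fine table: Level 23 → ₡93,000–₡153,000.

₡93,000–₡153,000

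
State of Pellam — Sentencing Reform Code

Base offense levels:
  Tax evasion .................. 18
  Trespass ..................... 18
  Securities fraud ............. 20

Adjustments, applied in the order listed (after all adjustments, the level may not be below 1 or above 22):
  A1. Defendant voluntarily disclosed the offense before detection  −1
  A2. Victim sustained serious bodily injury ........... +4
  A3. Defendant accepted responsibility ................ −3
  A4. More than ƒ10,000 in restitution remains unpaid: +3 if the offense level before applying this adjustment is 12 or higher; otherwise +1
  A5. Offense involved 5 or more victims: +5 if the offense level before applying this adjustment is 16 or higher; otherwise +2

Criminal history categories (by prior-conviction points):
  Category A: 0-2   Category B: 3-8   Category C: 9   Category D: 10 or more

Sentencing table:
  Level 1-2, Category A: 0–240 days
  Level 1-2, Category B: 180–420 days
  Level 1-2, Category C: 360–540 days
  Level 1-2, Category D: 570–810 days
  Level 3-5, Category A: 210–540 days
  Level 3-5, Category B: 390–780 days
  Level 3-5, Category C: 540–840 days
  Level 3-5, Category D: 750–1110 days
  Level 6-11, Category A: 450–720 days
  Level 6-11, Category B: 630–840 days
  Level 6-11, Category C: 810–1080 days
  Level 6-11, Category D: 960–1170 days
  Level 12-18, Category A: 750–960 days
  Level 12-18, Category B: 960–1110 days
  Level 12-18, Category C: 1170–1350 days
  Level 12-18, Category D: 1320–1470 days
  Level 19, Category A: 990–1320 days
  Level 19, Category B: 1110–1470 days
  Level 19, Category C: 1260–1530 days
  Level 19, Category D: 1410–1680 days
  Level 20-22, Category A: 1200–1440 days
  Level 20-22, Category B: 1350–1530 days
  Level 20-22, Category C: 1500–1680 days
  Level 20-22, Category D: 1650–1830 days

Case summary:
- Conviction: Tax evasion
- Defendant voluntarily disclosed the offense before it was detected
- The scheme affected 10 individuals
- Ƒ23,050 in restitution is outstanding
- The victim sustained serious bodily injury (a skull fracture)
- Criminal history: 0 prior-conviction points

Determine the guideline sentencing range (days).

1200-1440 days

Base offense level for tax evasion: 18.
A1 applies: 18 − 1 = 17.
A2 applies: 17 + 4 = 21.
A4 applies (level before this adjustment is 21 ≥ 12, so +3): 21 + 3 = 24.
A5 applies (level before this adjustment is 24 ≥ 16, so +5): 24 + 5 = 29.
Level 29 exceeds the maximum of 22; capped at 22.
Final offense level: 22.
Criminal history: 0 prior points → Category A (0-2).
Level 22 falls in the 20-22 band.
Grid: Level 20-22 × Category A = 1200-1440 days.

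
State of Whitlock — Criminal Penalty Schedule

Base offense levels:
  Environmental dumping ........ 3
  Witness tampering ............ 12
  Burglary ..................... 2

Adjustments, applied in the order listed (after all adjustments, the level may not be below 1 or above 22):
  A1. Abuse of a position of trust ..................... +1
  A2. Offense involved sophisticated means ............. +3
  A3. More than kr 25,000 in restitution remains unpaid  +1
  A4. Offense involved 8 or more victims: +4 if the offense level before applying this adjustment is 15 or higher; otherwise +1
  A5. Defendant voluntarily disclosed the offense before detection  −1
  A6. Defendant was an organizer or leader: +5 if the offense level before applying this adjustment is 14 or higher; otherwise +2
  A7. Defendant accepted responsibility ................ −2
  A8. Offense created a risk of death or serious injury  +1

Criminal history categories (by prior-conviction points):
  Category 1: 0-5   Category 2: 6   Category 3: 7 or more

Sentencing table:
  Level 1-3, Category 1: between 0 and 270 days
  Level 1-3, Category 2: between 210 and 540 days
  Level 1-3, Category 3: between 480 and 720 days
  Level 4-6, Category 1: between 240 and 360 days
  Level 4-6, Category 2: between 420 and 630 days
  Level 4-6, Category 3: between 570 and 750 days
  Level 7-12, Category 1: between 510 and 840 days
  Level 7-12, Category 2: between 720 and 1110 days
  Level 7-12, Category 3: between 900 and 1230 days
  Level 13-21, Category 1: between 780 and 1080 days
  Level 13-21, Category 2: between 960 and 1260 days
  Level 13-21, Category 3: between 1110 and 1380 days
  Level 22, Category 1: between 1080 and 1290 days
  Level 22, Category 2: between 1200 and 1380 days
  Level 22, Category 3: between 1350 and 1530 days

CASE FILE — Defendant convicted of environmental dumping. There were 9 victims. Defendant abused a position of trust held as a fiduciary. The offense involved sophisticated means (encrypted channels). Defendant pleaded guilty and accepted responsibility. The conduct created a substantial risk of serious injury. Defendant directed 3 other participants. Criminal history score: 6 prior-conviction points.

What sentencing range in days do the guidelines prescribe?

Base offense level for environmental dumping: 3.
A1 applies: 3 + 1 = 4.
A2 applies: 4 + 3 = 7.
A4 applies (level before this adjustment is 7 < 15, so +1): 7 + 1 = 8.
A5 does not apply.
A6 applies (level before this adjustment is 8 < 14, so +2): 8 + 2 = 10.
A7 applies: 10 − 2 = 8.
A8 applies: 8 + 1 = 9.
Final offense level: 9.
Criminal history: 6 prior points → Category 2 (6).
Level 9 falls in the 7-12 band.
Grid: Level 7-12 × Category 2 = 720-1110 days.

720-1110 days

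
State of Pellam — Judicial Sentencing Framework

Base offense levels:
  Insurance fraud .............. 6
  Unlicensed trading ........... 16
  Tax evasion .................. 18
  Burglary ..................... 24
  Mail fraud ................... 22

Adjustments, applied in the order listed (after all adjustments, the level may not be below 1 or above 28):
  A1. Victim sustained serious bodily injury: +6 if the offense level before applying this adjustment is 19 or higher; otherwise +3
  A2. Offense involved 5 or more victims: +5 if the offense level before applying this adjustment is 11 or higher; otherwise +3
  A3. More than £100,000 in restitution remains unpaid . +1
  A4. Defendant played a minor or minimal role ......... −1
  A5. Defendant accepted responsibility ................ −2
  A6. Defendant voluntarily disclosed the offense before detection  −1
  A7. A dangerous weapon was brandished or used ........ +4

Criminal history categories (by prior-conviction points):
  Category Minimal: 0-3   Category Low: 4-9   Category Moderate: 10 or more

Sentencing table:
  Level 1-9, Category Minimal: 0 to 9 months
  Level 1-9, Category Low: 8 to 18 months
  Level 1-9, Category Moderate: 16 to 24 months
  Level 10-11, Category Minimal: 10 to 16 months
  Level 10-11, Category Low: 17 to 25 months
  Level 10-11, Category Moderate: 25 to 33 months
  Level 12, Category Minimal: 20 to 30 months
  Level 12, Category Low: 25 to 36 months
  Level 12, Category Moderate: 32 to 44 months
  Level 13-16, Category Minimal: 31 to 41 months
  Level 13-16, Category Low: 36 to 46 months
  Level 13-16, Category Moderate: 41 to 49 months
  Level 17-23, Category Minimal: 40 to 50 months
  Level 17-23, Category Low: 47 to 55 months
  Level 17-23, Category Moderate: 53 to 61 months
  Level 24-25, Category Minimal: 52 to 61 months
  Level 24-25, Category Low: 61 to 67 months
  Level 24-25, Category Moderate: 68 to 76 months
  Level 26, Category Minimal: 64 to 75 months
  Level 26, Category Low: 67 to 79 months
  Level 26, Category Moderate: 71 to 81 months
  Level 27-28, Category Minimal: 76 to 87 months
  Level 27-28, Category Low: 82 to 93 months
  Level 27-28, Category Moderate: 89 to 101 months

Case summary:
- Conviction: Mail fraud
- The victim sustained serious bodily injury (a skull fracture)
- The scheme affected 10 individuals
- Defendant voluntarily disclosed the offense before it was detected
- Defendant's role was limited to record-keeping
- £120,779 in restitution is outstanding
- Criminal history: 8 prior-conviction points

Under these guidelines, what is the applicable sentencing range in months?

82-93 months

Base offense level for mail fraud: 22.
A1 applies (level before this adjustment is 22 ≥ 19, so +6): 22 + 6 = 28.
A2 applies (level before this adjustment is 28 ≥ 11, so +5): 28 + 5 = 33.
A3 applies: 33 + 1 = 34.
A4 applies: 34 − 1 = 33.
A6 applies: 33 − 1 = 32.
A7 does not apply.
Level 32 exceeds the maximum of 28; capped at 28.
Final offense level: 28.
Criminal history: 8 prior points → Category Low (4-9).
Level 28 falls in the 27-28 band.
Grid: Level 27-28 × Category Low = 82-93 months.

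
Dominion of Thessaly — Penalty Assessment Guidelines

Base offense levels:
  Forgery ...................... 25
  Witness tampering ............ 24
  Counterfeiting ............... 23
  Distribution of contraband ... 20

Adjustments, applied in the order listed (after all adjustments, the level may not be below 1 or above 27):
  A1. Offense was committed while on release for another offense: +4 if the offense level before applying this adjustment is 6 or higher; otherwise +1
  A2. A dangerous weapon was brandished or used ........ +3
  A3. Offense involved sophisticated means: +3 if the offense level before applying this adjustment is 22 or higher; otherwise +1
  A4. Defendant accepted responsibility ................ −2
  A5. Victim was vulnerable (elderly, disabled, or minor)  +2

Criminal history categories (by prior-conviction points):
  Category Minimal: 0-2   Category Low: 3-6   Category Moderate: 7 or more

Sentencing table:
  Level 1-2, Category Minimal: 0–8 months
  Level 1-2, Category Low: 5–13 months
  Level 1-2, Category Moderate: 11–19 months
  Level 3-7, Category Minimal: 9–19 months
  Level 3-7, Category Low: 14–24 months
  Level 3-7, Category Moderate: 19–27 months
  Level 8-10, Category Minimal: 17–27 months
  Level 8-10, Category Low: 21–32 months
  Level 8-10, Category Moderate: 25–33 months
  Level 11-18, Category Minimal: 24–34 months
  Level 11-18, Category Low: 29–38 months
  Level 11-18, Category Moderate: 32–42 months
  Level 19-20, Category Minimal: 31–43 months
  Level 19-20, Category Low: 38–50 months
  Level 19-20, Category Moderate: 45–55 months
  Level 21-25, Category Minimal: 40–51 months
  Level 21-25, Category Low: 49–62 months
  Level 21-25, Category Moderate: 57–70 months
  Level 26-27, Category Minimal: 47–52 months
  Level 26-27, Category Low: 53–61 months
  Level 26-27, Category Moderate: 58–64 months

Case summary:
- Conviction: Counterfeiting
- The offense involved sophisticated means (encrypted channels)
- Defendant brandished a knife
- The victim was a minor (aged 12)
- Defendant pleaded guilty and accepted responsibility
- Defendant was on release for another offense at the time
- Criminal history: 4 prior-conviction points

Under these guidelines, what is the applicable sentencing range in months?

53-61 months

Base offense level for counterfeiting: 23.
A1 applies (level before this adjustment is 23 ≥ 6, so +4): 23 + 4 = 27.
A2 applies: 27 + 3 = 30.
A3 applies (level before this adjustment is 30 ≥ 22, so +3): 30 + 3 = 33.
A4 applies: 33 − 2 = 31.
A5 applies: 31 + 2 = 33.
Level 33 exceeds the maximum of 27; capped at 27.
Final offense level: 27.
Criminal history: 4 prior points → Category Low (3-6).
Level 27 falls in the 26-27 band.
Grid: Level 26-27 × Category Low = 53-61 months.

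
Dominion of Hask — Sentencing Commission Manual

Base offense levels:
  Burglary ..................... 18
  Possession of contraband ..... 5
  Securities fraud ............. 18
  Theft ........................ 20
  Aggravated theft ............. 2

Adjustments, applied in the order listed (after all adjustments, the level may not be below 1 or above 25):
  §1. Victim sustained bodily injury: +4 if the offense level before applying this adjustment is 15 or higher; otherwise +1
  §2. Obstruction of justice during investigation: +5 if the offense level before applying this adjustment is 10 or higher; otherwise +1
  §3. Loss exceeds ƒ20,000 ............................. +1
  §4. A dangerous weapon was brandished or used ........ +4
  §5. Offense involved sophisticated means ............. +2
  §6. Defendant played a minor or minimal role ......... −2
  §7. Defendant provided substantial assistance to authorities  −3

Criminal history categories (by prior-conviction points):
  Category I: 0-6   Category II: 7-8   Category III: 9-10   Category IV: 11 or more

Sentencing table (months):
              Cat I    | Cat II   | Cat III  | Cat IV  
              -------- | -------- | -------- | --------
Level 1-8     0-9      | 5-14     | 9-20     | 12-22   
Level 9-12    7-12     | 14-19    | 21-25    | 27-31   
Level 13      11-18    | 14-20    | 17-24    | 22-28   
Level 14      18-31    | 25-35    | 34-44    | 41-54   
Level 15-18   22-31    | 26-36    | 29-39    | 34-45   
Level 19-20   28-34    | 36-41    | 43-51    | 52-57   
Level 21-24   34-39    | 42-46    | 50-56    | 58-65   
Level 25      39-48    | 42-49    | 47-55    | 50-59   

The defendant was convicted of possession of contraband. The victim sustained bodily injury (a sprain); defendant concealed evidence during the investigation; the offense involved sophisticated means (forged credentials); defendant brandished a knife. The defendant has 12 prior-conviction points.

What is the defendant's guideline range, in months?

22-28 months

Base offense level for possession of contraband: 5.
§1 applies (level before this adjustment is 5 < 15, so +1): 5 + 1 = 6.
§2 applies (level before this adjustment is 6 < 10, so +1): 6 + 1 = 7.
§4 applies: 7 + 4 = 11.
§5 applies: 11 + 2 = 13.
§7 does not apply.
Final offense level: 13.
Criminal history: 12 prior points → Category IV (11+).
Level 13 falls in the 13 band.
Grid: Level 13 × Category IV = 22-28 months.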